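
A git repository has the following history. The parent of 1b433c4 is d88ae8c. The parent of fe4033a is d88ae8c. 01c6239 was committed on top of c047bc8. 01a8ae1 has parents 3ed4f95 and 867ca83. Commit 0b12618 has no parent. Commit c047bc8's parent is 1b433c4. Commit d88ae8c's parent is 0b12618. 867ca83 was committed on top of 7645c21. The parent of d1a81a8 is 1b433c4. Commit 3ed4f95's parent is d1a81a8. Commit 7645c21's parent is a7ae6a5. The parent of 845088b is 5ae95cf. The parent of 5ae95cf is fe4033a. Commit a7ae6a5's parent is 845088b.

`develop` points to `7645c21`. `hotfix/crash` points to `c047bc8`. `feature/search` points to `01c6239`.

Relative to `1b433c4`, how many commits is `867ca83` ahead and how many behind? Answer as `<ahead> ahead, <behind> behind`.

6 ahead, 1 behind

Reachable from 867ca83: {0b12618, 5ae95cf, 7645c21, 845088b, 867ca83, a7ae6a5, d88ae8c, fe4033a}.
Reachable from 1b433c4: {0b12618, 1b433c4, d88ae8c}.
Only in 867ca83's history (ahead): {5ae95cf, 7645c21, 845088b, 867ca83, a7ae6a5, fe4033a} — 6.
Only in 1b433c4's history (behind): {1b433c4} — 1.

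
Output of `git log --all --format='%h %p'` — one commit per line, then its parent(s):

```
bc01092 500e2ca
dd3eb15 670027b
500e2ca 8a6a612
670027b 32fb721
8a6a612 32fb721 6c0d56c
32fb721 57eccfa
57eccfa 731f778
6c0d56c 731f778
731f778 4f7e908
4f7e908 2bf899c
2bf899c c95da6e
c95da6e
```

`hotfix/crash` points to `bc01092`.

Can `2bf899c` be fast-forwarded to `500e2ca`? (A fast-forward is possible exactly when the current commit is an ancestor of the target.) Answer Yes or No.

Yes

A fast-forward from 2bf899c to 500e2ca is possible iff 2bf899c is an ancestor of 500e2ca.
Ancestors of 500e2ca: {2bf899c, 32fb721, 4f7e908, 500e2ca, 57eccfa, 6c0d56c, 731f778, 8a6a612, c95da6e}.
2bf899c is among them, so fast-forward is possible.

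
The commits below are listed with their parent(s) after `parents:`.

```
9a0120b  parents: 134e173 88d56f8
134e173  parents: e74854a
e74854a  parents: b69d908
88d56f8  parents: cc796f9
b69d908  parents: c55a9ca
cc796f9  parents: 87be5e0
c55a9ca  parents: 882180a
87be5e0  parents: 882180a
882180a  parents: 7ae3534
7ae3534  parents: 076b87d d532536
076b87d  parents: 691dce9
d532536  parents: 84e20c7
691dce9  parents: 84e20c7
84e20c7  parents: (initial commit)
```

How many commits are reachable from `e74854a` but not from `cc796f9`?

Reachable from e74854a: {076b87d, 691dce9, 7ae3534, 84e20c7, 882180a, b69d908, c55a9ca, d532536, e74854a}.
Reachable from cc796f9: {076b87d, 691dce9, 7ae3534, 84e20c7, 87be5e0, 882180a, cc796f9, d532536}.
In e74854a's history but not cc796f9's: {b69d908, c55a9ca, e74854a} — 3 commits.

3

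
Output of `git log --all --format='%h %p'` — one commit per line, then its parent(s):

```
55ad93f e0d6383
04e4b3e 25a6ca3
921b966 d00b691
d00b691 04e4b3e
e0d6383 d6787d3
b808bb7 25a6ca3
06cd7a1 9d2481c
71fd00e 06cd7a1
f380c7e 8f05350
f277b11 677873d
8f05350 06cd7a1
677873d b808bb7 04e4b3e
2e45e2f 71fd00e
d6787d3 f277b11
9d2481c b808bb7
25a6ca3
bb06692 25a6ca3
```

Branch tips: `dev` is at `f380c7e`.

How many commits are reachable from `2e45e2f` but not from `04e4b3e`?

Reachable from 2e45e2f: {06cd7a1, 25a6ca3, 2e45e2f, 71fd00e, 9d2481c, b808bb7}.
Reachable from 04e4b3e: {04e4b3e, 25a6ca3}.
In 2e45e2f's history but not 04e4b3e's: {06cd7a1, 2e45e2f, 71fd00e, 9d2481c, b808bb7} — 5 commits.

5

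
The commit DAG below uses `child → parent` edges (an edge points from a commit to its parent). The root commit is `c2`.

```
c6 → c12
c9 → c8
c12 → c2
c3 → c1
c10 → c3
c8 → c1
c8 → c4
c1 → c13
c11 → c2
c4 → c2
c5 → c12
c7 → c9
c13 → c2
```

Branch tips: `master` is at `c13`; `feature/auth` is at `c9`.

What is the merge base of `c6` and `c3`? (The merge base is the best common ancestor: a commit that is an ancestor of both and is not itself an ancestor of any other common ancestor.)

c2

Ancestors of c6: {c12, c2, c6}.
Ancestors of c3: {c1, c13, c2, c3}.
Common ancestors: {c2}.
The only common ancestor is c2, so it is the merge base.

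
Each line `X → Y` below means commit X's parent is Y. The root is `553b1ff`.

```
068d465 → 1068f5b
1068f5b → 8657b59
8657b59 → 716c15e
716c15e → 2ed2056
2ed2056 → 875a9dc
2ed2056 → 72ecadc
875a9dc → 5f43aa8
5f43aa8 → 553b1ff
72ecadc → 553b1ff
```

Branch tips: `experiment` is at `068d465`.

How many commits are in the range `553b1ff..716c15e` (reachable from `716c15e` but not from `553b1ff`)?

5

Reachable from 716c15e: {2ed2056, 553b1ff, 5f43aa8, 716c15e, 72ecadc, 875a9dc}.
Reachable from 553b1ff: {553b1ff}.
In 716c15e's history but not 553b1ff's: {2ed2056, 5f43aa8, 716c15e, 72ecadc, 875a9dc} — 5 commits.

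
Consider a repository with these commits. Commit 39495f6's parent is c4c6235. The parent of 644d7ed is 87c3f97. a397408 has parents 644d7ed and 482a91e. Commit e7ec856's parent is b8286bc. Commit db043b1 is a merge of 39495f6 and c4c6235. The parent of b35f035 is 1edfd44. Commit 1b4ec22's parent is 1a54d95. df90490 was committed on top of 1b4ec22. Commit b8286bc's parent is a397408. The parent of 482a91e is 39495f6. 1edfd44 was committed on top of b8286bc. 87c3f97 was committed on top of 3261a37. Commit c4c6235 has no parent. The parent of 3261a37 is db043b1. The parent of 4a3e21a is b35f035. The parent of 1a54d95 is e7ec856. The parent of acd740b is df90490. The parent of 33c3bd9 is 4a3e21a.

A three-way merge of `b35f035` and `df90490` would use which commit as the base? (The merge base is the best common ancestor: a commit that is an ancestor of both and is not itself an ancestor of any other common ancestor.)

b8286bc

Ancestors of b35f035: {1edfd44, 3261a37, 39495f6, 482a91e, 644d7ed, 87c3f97, a397408, b35f035, b8286bc, c4c6235, db043b1}.
Ancestors of df90490: {1a54d95, 1b4ec22, 3261a37, 39495f6, 482a91e, 644d7ed, 87c3f97, a397408, b8286bc, c4c6235, db043b1, df90490, e7ec856}.
Common ancestors: {3261a37, 39495f6, 482a91e, 644d7ed, 87c3f97, a397408, b8286bc, c4c6235, db043b1}.
Among these, b8286bc is not an ancestor of any other common ancestor — it is the merge base.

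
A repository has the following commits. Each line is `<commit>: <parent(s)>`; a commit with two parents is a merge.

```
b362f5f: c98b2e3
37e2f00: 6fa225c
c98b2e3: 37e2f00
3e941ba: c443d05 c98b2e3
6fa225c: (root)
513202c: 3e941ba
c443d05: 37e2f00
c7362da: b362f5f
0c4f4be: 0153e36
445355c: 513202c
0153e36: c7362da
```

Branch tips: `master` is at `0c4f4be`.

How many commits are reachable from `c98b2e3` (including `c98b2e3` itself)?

3

Walking parent pointers from c98b2e3: reachable set = {37e2f00, 6fa225c, c98b2e3}.
That is 3 commits.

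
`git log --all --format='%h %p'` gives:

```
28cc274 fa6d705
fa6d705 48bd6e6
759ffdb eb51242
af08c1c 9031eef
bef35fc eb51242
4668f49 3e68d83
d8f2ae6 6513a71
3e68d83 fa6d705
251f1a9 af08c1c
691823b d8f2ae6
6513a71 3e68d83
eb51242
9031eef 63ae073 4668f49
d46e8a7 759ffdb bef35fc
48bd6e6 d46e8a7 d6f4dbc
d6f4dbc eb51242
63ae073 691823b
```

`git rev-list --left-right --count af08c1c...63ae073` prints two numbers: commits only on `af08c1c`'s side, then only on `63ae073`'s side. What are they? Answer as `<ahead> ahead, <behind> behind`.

3 ahead, 0 behind

Reachable from af08c1c: {3e68d83, 4668f49, 48bd6e6, 63ae073, 6513a71, 691823b, 759ffdb, 9031eef, af08c1c, bef35fc, d46e8a7, d6f4dbc, d8f2ae6, eb51242, fa6d705}.
Reachable from 63ae073: {3e68d83, 48bd6e6, 63ae073, 6513a71, 691823b, 759ffdb, bef35fc, d46e8a7, d6f4dbc, d8f2ae6, eb51242, fa6d705}.
Only in af08c1c's history (ahead): {4668f49, 9031eef, af08c1c} — 3.
Only in 63ae073's history (behind): {} — 0.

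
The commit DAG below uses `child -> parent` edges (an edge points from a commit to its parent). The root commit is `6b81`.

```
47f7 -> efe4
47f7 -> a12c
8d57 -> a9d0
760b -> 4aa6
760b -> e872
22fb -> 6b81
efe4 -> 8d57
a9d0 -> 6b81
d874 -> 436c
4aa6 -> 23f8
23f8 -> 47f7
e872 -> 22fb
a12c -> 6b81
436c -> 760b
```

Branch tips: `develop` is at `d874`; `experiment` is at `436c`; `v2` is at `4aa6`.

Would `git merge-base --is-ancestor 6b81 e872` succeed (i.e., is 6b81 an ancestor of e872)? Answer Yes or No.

Yes

Ancestors of e872 (commits reachable by following parents): {22fb, 6b81, e872}.
6b81 is in that set, so it is an ancestor of e872.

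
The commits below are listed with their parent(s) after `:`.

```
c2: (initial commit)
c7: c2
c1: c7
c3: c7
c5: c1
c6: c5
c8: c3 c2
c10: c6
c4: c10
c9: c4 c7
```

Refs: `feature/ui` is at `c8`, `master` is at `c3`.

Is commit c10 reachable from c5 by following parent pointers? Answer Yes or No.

Ancestors of c5: {c1, c2, c5, c7}.
c10 is not in that set, so it is not an ancestor of c5.

No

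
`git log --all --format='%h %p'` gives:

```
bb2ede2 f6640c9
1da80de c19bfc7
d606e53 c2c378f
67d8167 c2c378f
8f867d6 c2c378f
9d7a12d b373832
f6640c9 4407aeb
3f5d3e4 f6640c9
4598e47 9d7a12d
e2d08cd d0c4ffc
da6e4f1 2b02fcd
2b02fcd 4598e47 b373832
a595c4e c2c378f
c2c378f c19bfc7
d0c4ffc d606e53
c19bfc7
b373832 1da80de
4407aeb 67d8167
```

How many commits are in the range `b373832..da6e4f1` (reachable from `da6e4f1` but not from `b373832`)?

Reachable from da6e4f1: {1da80de, 2b02fcd, 4598e47, 9d7a12d, b373832, c19bfc7, da6e4f1}.
Reachable from b373832: {1da80de, b373832, c19bfc7}.
In da6e4f1's history but not b373832's: {2b02fcd, 4598e47, 9d7a12d, da6e4f1} — 4 commits.

4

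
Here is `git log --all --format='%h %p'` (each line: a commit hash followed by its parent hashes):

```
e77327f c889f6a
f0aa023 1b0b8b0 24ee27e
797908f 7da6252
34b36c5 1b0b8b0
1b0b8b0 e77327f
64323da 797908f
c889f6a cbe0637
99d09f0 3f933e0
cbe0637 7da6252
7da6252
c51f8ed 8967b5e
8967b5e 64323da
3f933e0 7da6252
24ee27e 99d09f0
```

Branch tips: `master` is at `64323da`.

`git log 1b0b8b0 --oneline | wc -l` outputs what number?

5

Walking parent pointers from 1b0b8b0: reachable set = {1b0b8b0, 7da6252, c889f6a, cbe0637, e77327f}.
That is 5 commits.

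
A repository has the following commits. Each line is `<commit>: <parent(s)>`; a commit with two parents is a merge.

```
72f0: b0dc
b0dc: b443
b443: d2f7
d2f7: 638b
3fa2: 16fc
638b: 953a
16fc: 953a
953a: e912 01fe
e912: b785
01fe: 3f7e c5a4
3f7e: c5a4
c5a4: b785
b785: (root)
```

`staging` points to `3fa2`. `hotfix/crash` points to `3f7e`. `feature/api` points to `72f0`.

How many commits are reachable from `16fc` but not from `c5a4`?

5

Reachable from 16fc: {01fe, 16fc, 3f7e, 953a, b785, c5a4, e912}.
Reachable from c5a4: {b785, c5a4}.
In 16fc's history but not c5a4's: {01fe, 16fc, 3f7e, 953a, e912} — 5 commits.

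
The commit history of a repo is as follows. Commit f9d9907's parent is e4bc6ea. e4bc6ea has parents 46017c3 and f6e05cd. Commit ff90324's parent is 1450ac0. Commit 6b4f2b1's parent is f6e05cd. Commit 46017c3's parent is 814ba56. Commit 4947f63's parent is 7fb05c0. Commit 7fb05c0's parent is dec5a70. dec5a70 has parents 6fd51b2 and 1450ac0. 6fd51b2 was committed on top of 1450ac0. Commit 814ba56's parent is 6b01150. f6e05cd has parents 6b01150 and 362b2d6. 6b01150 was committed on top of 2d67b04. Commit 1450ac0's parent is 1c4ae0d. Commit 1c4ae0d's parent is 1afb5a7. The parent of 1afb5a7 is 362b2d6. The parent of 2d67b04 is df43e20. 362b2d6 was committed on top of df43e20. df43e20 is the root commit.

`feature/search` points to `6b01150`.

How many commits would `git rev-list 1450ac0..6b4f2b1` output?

4

Reachable from 6b4f2b1: {2d67b04, 362b2d6, 6b01150, 6b4f2b1, df43e20, f6e05cd}.
Reachable from 1450ac0: {1450ac0, 1afb5a7, 1c4ae0d, 362b2d6, df43e20}.
In 6b4f2b1's history but not 1450ac0's: {2d67b04, 6b01150, 6b4f2b1, f6e05cd} — 4 commits.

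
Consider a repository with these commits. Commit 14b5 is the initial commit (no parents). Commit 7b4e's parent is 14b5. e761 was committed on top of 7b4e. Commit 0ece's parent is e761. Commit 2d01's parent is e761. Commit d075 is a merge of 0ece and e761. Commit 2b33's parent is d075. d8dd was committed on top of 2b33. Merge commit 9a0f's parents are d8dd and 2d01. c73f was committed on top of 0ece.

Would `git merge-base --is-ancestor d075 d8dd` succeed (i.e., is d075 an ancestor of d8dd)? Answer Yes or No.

Yes

Ancestors of d8dd (commits reachable by following parents): {0ece, 14b5, 2b33, 7b4e, d075, d8dd, e761}.
d075 is in that set, so it is an ancestor of d8dd.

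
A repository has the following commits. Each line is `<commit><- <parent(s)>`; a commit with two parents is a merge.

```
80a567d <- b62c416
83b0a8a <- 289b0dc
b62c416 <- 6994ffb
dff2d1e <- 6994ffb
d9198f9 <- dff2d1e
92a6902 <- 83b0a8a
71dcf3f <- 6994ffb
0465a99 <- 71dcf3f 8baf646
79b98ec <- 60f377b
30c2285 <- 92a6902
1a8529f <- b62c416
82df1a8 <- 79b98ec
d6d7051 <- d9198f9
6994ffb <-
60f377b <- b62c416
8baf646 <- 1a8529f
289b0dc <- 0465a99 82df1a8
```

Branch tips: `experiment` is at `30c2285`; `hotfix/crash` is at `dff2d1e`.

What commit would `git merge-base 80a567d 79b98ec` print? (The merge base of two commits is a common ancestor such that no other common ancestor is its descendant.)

Ancestors of 80a567d: {6994ffb, 80a567d, b62c416}.
Ancestors of 79b98ec: {60f377b, 6994ffb, 79b98ec, b62c416}.
Common ancestors: {6994ffb, b62c416}.
Among these, b62c416 is not an ancestor of any other common ancestor — it is the merge base.

b62c416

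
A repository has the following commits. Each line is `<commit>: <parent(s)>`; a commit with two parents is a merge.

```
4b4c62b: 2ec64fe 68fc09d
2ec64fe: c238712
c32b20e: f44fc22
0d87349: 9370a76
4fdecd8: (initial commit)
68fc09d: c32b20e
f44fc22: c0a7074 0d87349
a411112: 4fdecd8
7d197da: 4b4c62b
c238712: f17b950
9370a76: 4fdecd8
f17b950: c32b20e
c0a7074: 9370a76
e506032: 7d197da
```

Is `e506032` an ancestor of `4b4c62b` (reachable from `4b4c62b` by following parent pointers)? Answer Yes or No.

No

Ancestors of 4b4c62b: {0d87349, 2ec64fe, 4b4c62b, 4fdecd8, 68fc09d, 9370a76, c0a7074, c238712, c32b20e, f17b950, f44fc22}.
e506032 is not in that set, so it is not an ancestor of 4b4c62b.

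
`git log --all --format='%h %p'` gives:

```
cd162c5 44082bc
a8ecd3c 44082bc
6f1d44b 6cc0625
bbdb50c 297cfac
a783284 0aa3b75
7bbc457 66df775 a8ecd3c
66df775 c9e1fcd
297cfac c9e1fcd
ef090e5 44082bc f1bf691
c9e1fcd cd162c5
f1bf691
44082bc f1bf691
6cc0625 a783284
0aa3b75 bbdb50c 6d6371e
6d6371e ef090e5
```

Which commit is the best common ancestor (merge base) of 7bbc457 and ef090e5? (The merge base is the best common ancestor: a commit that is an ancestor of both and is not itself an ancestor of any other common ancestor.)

Ancestors of 7bbc457: {44082bc, 66df775, 7bbc457, a8ecd3c, c9e1fcd, cd162c5, f1bf691}.
Ancestors of ef090e5: {44082bc, ef090e5, f1bf691}.
Common ancestors: {44082bc, f1bf691}.
Among these, 44082bc is not an ancestor of any other common ancestor — it is the merge base.

44082bc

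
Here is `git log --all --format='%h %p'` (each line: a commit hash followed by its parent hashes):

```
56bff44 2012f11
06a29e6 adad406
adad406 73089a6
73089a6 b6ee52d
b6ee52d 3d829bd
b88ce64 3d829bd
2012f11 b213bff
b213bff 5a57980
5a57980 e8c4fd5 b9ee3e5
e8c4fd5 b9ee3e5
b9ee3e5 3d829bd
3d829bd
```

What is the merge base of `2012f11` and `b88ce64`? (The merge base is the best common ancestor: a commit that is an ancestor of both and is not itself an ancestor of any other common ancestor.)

3d829bd

Ancestors of 2012f11: {2012f11, 3d829bd, 5a57980, b213bff, b9ee3e5, e8c4fd5}.
Ancestors of b88ce64: {3d829bd, b88ce64}.
Common ancestors: {3d829bd}.
The only common ancestor is 3d829bd, so it is the merge base.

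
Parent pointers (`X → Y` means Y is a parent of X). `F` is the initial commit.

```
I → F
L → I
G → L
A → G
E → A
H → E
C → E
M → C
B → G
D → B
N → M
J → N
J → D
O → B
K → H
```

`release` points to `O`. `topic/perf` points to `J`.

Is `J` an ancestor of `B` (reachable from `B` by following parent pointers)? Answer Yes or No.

Ancestors of B: {B, F, G, I, L}.
J is not in that set, so it is not an ancestor of B.

No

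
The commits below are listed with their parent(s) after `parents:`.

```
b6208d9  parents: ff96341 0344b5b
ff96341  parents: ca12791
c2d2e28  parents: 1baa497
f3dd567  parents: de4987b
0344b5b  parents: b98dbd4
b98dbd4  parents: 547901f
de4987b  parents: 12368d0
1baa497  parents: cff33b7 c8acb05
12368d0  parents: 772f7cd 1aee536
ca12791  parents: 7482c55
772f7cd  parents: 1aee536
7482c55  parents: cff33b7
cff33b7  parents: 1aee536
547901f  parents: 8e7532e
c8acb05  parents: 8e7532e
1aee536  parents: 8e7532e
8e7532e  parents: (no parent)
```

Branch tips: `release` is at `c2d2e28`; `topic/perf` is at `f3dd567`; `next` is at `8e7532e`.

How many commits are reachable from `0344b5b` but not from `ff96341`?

Reachable from 0344b5b: {0344b5b, 547901f, 8e7532e, b98dbd4}.
Reachable from ff96341: {1aee536, 7482c55, 8e7532e, ca12791, cff33b7, ff96341}.
In 0344b5b's history but not ff96341's: {0344b5b, 547901f, b98dbd4} — 3 commits.

3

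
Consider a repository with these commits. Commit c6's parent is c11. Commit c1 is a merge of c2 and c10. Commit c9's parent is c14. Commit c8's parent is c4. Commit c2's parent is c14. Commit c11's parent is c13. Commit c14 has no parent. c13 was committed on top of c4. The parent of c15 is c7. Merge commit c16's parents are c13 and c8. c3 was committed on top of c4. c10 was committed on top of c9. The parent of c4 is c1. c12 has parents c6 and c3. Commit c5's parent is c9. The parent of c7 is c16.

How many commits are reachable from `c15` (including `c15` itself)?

Walking parent pointers from c15: reachable set = {c1, c10, c13, c14, c15, c16, c2, c4, c7, c8, c9}.
That is 11 commits.

11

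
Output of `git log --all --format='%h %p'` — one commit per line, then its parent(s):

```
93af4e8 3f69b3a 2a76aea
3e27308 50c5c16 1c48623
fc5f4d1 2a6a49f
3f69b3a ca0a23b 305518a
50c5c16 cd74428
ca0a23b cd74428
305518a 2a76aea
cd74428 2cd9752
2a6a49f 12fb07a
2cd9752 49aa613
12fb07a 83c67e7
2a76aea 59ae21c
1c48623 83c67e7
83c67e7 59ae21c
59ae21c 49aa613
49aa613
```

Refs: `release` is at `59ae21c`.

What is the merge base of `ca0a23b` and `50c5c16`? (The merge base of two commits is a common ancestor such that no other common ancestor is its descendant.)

cd74428

Ancestors of ca0a23b: {2cd9752, 49aa613, ca0a23b, cd74428}.
Ancestors of 50c5c16: {2cd9752, 49aa613, 50c5c16, cd74428}.
Common ancestors: {2cd9752, 49aa613, cd74428}.
Among these, cd74428 is not an ancestor of any other common ancestor — it is the merge base.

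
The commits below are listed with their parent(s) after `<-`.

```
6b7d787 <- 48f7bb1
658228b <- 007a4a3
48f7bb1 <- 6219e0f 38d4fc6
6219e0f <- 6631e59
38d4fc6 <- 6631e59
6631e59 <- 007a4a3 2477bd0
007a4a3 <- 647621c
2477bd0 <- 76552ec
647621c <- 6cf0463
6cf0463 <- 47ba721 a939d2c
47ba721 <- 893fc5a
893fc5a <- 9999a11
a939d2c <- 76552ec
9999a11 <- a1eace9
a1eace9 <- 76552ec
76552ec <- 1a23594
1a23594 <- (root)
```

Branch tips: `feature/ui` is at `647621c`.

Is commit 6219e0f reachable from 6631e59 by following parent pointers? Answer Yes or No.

Ancestors of 6631e59: {007a4a3, 1a23594, 2477bd0, 47ba721, 647621c, 6631e59, 6cf0463, 76552ec, 893fc5a, 9999a11, a1eace9, a939d2c}.
6219e0f is not in that set, so it is not an ancestor of 6631e59.

No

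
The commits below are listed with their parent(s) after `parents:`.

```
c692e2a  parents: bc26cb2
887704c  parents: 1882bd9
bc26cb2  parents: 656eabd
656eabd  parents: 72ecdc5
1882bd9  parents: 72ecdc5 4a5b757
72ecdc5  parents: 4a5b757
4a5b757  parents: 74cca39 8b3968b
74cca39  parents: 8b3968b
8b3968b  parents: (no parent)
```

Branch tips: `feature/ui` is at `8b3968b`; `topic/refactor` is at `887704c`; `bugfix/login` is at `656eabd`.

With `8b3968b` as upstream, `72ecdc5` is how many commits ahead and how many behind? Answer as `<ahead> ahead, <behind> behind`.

3 ahead, 0 behind

Reachable from 72ecdc5: {4a5b757, 72ecdc5, 74cca39, 8b3968b}.
Reachable from 8b3968b: {8b3968b}.
Only in 72ecdc5's history (ahead): {4a5b757, 72ecdc5, 74cca39} — 3.
Only in 8b3968b's history (behind): {} — 0.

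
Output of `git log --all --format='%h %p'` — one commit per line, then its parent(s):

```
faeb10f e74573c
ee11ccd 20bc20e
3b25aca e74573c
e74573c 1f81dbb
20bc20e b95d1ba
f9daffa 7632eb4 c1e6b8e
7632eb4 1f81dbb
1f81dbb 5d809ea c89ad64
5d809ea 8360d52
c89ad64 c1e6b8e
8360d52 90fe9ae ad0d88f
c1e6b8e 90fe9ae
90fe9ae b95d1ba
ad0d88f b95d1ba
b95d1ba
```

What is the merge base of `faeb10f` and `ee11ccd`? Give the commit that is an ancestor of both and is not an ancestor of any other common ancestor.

Ancestors of faeb10f: {1f81dbb, 5d809ea, 8360d52, 90fe9ae, ad0d88f, b95d1ba, c1e6b8e, c89ad64, e74573c, faeb10f}.
Ancestors of ee11ccd: {20bc20e, b95d1ba, ee11ccd}.
Common ancestors: {b95d1ba}.
The only common ancestor is b95d1ba, so it is the merge base.

b95d1ba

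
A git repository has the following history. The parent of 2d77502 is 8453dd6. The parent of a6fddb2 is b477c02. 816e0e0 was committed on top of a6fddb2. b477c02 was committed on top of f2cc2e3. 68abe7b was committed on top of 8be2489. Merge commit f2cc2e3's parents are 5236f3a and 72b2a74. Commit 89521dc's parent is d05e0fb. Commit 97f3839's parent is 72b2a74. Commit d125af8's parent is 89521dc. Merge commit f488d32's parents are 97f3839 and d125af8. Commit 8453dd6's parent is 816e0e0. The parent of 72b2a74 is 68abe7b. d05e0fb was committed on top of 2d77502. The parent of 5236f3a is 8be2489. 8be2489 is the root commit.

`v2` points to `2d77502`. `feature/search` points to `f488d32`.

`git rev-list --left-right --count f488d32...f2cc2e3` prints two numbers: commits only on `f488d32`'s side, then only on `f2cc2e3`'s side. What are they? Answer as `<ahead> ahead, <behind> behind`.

10 ahead, 0 behind

Reachable from f488d32: {2d77502, 5236f3a, 68abe7b, 72b2a74, 816e0e0, 8453dd6, 89521dc, 8be2489, 97f3839, a6fddb2, b477c02, d05e0fb, d125af8, f2cc2e3, f488d32}.
Reachable from f2cc2e3: {5236f3a, 68abe7b, 72b2a74, 8be2489, f2cc2e3}.
Only in f488d32's history (ahead): {2d77502, 816e0e0, 8453dd6, 89521dc, 97f3839, a6fddb2, b477c02, d05e0fb, d125af8, f488d32} — 10.
Only in f2cc2e3's history (behind): {} — 0.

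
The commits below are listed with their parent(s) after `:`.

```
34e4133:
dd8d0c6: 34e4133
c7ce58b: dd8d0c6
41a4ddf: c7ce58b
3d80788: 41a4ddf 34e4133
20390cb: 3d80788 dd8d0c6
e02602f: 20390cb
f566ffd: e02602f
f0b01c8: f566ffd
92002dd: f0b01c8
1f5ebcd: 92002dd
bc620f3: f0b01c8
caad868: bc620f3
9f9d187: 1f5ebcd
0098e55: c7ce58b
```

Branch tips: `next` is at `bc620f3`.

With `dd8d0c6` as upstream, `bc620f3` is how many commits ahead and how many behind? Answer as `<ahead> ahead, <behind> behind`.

8 ahead, 0 behind

Reachable from bc620f3: {20390cb, 34e4133, 3d80788, 41a4ddf, bc620f3, c7ce58b, dd8d0c6, e02602f, f0b01c8, f566ffd}.
Reachable from dd8d0c6: {34e4133, dd8d0c6}.
Only in bc620f3's history (ahead): {20390cb, 3d80788, 41a4ddf, bc620f3, c7ce58b, e02602f, f0b01c8, f566ffd} — 8.
Only in dd8d0c6's history (behind): {} — 0.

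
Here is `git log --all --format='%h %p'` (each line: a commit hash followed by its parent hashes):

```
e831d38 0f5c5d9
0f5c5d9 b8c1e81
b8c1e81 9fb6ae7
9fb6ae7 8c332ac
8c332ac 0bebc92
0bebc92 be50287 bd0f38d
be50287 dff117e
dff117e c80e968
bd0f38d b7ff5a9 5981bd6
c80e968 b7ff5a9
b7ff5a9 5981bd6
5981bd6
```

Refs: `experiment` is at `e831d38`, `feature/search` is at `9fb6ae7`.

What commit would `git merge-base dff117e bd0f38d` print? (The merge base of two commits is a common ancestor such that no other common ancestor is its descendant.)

b7ff5a9

Ancestors of dff117e: {5981bd6, b7ff5a9, c80e968, dff117e}.
Ancestors of bd0f38d: {5981bd6, b7ff5a9, bd0f38d}.
Common ancestors: {5981bd6, b7ff5a9}.
Among these, b7ff5a9 is not an ancestor of any other common ancestor — it is the merge base.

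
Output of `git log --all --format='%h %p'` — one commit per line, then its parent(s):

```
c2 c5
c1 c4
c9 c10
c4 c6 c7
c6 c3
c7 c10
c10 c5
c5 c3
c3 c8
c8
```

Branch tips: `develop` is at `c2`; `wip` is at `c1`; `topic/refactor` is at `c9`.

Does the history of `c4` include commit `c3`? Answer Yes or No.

Ancestors of c4 (commits reachable by following parents): {c10, c3, c4, c5, c6, c7, c8}.
c3 is in that set, so it is an ancestor of c4.

Yes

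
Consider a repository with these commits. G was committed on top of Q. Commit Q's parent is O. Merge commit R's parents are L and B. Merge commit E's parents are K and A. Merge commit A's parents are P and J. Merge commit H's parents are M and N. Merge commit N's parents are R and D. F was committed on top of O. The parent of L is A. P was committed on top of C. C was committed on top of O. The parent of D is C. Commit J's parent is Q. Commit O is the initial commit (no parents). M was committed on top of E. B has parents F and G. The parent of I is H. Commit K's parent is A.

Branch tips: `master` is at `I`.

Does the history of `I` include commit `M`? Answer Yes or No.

Ancestors of I (commits reachable by following parents): {A, B, C, D, E, F, G, H, I, J, K, L, M, N, O, P, Q, R}.
M is in that set, so it is an ancestor of I.

Yes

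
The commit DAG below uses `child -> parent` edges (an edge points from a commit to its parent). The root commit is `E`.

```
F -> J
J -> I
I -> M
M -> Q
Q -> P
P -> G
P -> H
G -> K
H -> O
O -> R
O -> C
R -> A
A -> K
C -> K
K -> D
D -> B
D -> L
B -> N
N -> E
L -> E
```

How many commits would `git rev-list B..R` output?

5

Reachable from R: {A, B, D, E, K, L, N, R}.
Reachable from B: {B, E, N}.
In R's history but not B's: {A, D, K, L, R} — 5 commits.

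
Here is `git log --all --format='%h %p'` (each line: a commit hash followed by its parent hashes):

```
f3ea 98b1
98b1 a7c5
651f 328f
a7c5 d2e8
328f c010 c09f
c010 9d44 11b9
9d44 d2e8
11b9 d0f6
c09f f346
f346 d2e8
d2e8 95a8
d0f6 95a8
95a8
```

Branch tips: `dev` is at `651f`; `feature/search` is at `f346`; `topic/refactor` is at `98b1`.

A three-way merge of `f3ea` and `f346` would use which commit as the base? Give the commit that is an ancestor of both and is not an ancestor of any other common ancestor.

d2e8

Ancestors of f3ea: {95a8, 98b1, a7c5, d2e8, f3ea}.
Ancestors of f346: {95a8, d2e8, f346}.
Common ancestors: {95a8, d2e8}.
Among these, d2e8 is not an ancestor of any other common ancestor — it is the merge base.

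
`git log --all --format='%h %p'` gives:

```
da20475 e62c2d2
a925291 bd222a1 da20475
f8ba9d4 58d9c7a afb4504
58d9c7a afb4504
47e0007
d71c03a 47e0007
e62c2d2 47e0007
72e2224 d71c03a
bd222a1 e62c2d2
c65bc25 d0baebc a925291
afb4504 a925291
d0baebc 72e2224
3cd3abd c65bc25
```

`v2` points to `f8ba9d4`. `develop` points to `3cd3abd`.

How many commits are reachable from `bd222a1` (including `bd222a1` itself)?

3

Walking parent pointers from bd222a1: reachable set = {47e0007, bd222a1, e62c2d2}.
That is 3 commits.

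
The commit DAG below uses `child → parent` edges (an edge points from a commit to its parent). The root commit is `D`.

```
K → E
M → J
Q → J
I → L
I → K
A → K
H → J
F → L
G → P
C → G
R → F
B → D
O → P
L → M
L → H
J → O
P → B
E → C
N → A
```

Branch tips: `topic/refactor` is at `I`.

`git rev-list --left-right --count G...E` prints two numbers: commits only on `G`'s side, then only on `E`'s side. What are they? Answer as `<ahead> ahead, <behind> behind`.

0 ahead, 2 behind

Reachable from G: {B, D, G, P}.
Reachable from E: {B, C, D, E, G, P}.
Only in G's history (ahead): {} — 0.
Only in E's history (behind): {C, E} — 2.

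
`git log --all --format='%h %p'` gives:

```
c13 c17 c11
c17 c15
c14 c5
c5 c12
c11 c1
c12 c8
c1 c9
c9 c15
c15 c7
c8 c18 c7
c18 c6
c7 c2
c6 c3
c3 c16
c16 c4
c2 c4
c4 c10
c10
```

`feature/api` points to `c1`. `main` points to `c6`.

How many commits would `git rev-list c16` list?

3

Walking parent pointers from c16: reachable set = {c10, c16, c4}.
That is 3 commits.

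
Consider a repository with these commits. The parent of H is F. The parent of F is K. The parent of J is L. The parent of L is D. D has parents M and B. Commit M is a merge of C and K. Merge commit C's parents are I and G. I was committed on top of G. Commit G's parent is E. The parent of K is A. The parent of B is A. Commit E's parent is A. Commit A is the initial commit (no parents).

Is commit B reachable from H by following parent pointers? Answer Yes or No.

Ancestors of H: {A, F, H, K}.
B is not in that set, so it is not an ancestor of H.

No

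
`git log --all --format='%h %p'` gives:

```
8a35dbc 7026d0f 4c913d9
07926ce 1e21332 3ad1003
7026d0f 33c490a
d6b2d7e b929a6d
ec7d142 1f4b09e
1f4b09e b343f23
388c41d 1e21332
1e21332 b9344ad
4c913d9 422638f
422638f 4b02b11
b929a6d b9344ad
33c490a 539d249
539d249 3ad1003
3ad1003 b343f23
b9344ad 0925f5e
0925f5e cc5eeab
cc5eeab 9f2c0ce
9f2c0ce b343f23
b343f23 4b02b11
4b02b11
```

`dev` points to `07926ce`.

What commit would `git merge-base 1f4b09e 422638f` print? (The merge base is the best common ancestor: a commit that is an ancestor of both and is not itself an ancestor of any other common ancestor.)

4b02b11

Ancestors of 1f4b09e: {1f4b09e, 4b02b11, b343f23}.
Ancestors of 422638f: {422638f, 4b02b11}.
Common ancestors: {4b02b11}.
The only common ancestor is 4b02b11, so it is the merge base.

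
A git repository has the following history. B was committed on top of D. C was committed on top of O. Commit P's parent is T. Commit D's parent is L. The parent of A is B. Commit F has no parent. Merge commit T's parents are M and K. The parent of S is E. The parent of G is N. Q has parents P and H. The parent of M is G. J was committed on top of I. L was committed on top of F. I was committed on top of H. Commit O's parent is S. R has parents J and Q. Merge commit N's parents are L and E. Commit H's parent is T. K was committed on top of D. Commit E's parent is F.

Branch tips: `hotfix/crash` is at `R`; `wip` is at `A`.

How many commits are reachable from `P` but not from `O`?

8

Reachable from P: {D, E, F, G, K, L, M, N, P, T}.
Reachable from O: {E, F, O, S}.
In P's history but not O's: {D, G, K, L, M, N, P, T} — 8 commits.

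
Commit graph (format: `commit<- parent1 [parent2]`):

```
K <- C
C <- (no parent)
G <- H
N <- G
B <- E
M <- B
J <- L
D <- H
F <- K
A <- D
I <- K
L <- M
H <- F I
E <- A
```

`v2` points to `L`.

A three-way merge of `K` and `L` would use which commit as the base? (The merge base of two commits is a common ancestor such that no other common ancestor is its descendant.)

K

Ancestors of K: {C, K}.
Ancestors of L: {A, B, C, D, E, F, H, I, K, L, M}.
Common ancestors: {C, K}.
Among these, K is not an ancestor of any other common ancestor — it is the merge base.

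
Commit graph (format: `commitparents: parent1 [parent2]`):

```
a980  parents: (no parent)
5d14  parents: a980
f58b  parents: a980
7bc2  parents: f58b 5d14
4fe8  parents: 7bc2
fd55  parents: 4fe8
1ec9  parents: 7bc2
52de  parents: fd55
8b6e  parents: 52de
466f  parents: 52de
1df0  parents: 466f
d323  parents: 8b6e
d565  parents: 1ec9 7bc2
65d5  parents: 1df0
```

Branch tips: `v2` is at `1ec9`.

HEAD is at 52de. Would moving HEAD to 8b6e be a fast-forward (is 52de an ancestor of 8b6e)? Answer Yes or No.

A fast-forward from 52de to 8b6e is possible iff 52de is an ancestor of 8b6e.
Ancestors of 8b6e: {4fe8, 52de, 5d14, 7bc2, 8b6e, a980, f58b, fd55}.
52de is among them, so fast-forward is possible.

Yes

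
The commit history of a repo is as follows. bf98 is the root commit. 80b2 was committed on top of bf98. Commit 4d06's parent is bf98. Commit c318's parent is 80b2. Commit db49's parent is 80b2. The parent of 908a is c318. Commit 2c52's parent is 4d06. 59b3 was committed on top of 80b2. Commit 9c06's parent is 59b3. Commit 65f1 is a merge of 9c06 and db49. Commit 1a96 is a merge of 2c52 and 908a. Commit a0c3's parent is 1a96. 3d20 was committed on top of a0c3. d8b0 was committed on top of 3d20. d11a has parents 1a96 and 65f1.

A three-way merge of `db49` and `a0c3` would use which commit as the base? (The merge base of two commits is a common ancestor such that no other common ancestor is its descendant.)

80b2

Ancestors of db49: {80b2, bf98, db49}.
Ancestors of a0c3: {1a96, 2c52, 4d06, 80b2, 908a, a0c3, bf98, c318}.
Common ancestors: {80b2, bf98}.
Among these, 80b2 is not an ancestor of any other common ancestor — it is the merge base.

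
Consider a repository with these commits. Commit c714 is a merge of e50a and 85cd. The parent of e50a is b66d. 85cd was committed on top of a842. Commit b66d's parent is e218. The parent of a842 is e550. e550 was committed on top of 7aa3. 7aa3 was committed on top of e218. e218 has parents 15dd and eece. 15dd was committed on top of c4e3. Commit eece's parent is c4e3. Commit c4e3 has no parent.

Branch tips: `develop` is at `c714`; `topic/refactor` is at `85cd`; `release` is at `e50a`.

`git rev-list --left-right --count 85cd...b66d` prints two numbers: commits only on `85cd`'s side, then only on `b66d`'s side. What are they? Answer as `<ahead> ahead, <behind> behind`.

4 ahead, 1 behind

Reachable from 85cd: {15dd, 7aa3, 85cd, a842, c4e3, e218, e550, eece}.
Reachable from b66d: {15dd, b66d, c4e3, e218, eece}.
Only in 85cd's history (ahead): {7aa3, 85cd, a842, e550} — 4.
Only in b66d's history (behind): {b66d} — 1.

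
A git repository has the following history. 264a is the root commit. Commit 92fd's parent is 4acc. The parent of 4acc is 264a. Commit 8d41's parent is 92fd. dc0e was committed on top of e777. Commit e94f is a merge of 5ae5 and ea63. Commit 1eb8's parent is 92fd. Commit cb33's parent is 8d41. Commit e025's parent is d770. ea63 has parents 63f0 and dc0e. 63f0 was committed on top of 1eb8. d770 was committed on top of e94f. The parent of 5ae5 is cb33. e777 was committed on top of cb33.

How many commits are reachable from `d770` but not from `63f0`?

8

Reachable from d770: {1eb8, 264a, 4acc, 5ae5, 63f0, 8d41, 92fd, cb33, d770, dc0e, e777, e94f, ea63}.
Reachable from 63f0: {1eb8, 264a, 4acc, 63f0, 92fd}.
In d770's history but not 63f0's: {5ae5, 8d41, cb33, d770, dc0e, e777, e94f, ea63} — 8 commits.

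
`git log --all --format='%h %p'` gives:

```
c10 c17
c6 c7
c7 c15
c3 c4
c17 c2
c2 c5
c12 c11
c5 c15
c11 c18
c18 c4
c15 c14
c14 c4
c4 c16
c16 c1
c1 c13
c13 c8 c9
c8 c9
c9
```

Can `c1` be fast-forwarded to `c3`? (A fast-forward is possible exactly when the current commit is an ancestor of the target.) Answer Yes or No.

Yes

A fast-forward from c1 to c3 is possible iff c1 is an ancestor of c3.
Ancestors of c3: {c1, c13, c16, c3, c4, c8, c9}.
c1 is among them, so fast-forward is possible.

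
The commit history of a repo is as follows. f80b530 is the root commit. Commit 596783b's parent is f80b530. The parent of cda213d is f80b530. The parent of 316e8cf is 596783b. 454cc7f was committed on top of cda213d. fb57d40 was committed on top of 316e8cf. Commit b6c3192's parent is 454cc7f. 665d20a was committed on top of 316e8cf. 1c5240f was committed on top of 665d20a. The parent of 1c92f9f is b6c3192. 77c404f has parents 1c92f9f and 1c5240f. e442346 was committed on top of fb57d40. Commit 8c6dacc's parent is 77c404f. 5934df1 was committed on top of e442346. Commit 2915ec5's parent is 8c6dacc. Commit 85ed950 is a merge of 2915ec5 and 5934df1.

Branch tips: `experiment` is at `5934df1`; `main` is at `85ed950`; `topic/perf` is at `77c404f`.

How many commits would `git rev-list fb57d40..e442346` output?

1

Reachable from e442346: {316e8cf, 596783b, e442346, f80b530, fb57d40}.
Reachable from fb57d40: {316e8cf, 596783b, f80b530, fb57d40}.
In e442346's history but not fb57d40's: {e442346} — 1 commit.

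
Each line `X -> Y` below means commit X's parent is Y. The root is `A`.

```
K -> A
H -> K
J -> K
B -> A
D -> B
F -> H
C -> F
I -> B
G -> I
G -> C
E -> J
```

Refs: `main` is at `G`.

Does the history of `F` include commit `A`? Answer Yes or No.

Yes

Ancestors of F (commits reachable by following parents): {A, F, H, K}.
A is in that set, so it is an ancestor of F.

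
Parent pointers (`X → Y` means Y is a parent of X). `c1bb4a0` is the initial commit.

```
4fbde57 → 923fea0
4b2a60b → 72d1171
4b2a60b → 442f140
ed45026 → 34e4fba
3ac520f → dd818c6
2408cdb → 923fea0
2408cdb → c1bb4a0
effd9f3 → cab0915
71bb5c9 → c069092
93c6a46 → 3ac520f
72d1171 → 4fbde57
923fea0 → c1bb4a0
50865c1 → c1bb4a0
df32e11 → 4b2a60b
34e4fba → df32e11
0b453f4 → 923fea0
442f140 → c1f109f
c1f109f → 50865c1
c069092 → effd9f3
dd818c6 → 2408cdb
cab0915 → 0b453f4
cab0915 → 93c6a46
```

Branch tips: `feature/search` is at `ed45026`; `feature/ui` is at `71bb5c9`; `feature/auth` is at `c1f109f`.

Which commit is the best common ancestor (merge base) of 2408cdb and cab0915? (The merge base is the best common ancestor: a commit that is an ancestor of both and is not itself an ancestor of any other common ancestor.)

Ancestors of 2408cdb: {2408cdb, 923fea0, c1bb4a0}.
Ancestors of cab0915: {0b453f4, 2408cdb, 3ac520f, 923fea0, 93c6a46, c1bb4a0, cab0915, dd818c6}.
Common ancestors: {2408cdb, 923fea0, c1bb4a0}.
Among these, 2408cdb is not an ancestor of any other common ancestor — it is the merge base.

2408cdb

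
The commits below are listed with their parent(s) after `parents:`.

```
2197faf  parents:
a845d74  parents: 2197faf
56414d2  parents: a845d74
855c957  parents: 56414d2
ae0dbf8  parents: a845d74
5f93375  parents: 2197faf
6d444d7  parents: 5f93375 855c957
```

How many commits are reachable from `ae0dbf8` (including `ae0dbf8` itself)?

3

Walking parent pointers from ae0dbf8: reachable set = {2197faf, a845d74, ae0dbf8}.
That is 3 commits.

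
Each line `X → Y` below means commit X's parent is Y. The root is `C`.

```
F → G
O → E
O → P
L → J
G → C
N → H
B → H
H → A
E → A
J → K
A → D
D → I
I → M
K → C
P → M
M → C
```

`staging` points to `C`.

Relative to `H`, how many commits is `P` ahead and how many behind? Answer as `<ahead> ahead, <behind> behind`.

1 ahead, 4 behind

Reachable from P: {C, M, P}.
Reachable from H: {A, C, D, H, I, M}.
Only in P's history (ahead): {P} — 1.
Only in H's history (behind): {A, D, H, I} — 4.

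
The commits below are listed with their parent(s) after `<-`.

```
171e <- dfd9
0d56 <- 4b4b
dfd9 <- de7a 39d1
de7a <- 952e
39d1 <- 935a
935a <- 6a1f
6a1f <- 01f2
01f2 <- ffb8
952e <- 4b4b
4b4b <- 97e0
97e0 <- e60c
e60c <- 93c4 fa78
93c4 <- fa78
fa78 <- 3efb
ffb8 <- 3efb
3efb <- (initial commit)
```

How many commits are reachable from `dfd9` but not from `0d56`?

Reachable from dfd9: {01f2, 39d1, 3efb, 4b4b, 6a1f, 935a, 93c4, 952e, 97e0, de7a, dfd9, e60c, fa78, ffb8}.
Reachable from 0d56: {0d56, 3efb, 4b4b, 93c4, 97e0, e60c, fa78}.
In dfd9's history but not 0d56's: {01f2, 39d1, 6a1f, 935a, 952e, de7a, dfd9, ffb8} — 8 commits.

8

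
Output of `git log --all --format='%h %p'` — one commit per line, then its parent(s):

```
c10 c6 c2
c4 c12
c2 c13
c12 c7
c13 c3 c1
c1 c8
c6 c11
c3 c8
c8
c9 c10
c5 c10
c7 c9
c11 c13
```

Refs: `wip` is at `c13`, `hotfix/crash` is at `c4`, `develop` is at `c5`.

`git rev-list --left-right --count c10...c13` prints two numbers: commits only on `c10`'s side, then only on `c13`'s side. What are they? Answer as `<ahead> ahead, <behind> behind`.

4 ahead, 0 behind

Reachable from c10: {c1, c10, c11, c13, c2, c3, c6, c8}.
Reachable from c13: {c1, c13, c3, c8}.
Only in c10's history (ahead): {c10, c11, c2, c6} — 4.
Only in c13's history (behind): {} — 0.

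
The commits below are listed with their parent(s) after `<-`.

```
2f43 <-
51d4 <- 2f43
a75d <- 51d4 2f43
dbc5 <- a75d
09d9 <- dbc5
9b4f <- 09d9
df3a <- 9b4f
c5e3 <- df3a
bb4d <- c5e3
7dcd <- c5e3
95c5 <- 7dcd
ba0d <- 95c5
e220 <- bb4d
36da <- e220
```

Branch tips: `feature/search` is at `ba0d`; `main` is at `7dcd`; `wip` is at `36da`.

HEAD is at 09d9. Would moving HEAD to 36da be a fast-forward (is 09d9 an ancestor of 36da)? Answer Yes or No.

Yes

A fast-forward from 09d9 to 36da is possible iff 09d9 is an ancestor of 36da.
Ancestors of 36da: {09d9, 2f43, 36da, 51d4, 9b4f, a75d, bb4d, c5e3, dbc5, df3a, e220}.
09d9 is among them, so fast-forward is possible.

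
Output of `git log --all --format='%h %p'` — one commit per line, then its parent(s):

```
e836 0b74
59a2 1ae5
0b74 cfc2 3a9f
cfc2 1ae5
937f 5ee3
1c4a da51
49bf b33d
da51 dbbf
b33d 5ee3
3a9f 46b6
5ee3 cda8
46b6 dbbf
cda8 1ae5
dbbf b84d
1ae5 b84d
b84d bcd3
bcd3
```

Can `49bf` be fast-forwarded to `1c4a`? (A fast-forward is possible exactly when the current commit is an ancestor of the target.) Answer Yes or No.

No

A fast-forward from 49bf to 1c4a is possible iff 49bf is an ancestor of 1c4a.
Ancestors of 1c4a: {1c4a, b84d, bcd3, da51, dbbf}.
49bf is not among them, so fast-forward is not possible.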